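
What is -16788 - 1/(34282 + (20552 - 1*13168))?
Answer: -699488809/41666 ≈ -16788.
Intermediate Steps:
-16788 - 1/(34282 + (20552 - 1*13168)) = -16788 - 1/(34282 + (20552 - 13168)) = -16788 - 1/(34282 + 7384) = -16788 - 1/41666 = -699488809/41666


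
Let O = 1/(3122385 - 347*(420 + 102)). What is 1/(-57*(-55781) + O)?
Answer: 2941251/9351757555768 ≈ 3.1451e-7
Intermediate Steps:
O = 1/2941251 (O = 1/(3122385 - 347*522) = 1/(3122385 - 1*181134) = 1/(3122385 - 181134) = 1/2941251 ≈ 3.3999e-7)
1/(-57*(-55781) + O) = 1/(-57*(-55781) + 1/2941251) = 1/(3179517 + 1/2941251) = 1/(9351757555768/2941251) = 2941251/9351757555768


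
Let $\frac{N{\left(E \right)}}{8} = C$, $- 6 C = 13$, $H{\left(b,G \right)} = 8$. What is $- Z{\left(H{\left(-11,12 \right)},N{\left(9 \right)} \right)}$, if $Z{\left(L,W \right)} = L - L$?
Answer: $0$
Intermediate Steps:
$C = - \frac{13}{6}$ ($C = \left(- \frac{1}{6}\right) 13 = - \frac{13}{6} \approx -2.1667$)
$N{\left(E \right)} = - \frac{52}{3}$ ($N{\left(E \right)} = 8 \left(- \frac{13}{6}\right) = - \frac{52}{3}$)
$Z{\left(L,W \right)} = 0$
$- Z{\left(H{\left(-11,12 \right)},N{\left(9 \right)} \right)} = \left(-1\right) 0 = 0$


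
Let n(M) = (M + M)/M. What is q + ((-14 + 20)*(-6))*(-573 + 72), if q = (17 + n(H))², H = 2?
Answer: 18397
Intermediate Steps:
n(M) = 2 (n(M) = (2*M)/M = 2)
q = 361 (q = (17 + 2)² = 19² = 361)
q + ((-14 + 20)*(-6))*(-573 + 72) = 361 + ((-14 + 20)*(-6))*(-573 + 72) = 361 + (6*(-6))*(-501) = 361 - 36*(-501) = 361 + 18036 = 18397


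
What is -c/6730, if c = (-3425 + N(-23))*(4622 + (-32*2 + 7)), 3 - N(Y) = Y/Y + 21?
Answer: 1572186/673 ≈ 2336.1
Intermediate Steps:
N(Y) = -19 (N(Y) = 3 - (Y/Y + 21) = 3 - (1 + 21) = 3 - 1*22 = 3 - 22 = -19)
c = -15721860 (c = (-3425 - 19)*(4622 + (-32*2 + 7)) = -3444*(4622 + (-64 + 7)) = -3444*(4622 - 57) = -3444*4565 = -15721860)
-c/6730 = -(-15721860)/6730 = -1*(-1572186/673) = 1572186/673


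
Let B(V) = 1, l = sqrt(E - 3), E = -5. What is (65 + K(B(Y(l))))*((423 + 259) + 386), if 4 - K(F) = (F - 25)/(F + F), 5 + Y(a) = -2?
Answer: 86508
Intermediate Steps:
l = 2*I*sqrt(2) (l = sqrt(-5 - 3) = sqrt(-8) = 2*I*sqrt(2) ≈ 2.8284*I)
Y(a) = -7 (Y(a) = -5 - 2 = -7)
K(F) = 4 - (-25 + F)/(2*F) (K(F) = 4 - (F - 25)/(F + F) = 4 - (-25 + F)/(2*F))
(65 + K(B(Y(l))))*((423 + 259) + 386) = (65 + (1/2)*(25 + 7*1)/1)*((423 + 259) + 386) = (65 + (1/2)*1*(25 + 7))*(682 + 386) = (65 + (1/2)*1*32)*1068 = (65 + 16)*1068 = 81*1068 = 86508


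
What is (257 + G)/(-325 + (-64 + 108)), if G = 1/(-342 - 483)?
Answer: -212024/231825 ≈ -0.91459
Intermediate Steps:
G = -1/825 (G = 1/(-825) = -1/825 ≈ -0.0012121)
(257 + G)/(-325 + (-64 + 108)) = (257 - 1/825)/(-325 + (-64 + 108)) = 212024/(825*(-325 + 44)) = (212024/825)/(-281) = (212024/825)*(-1/281) = -212024/231825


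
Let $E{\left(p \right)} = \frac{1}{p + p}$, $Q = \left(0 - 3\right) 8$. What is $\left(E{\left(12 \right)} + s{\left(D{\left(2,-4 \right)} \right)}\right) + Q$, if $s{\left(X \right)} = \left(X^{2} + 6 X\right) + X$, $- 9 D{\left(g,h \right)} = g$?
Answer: $- \frac{16501}{648} \approx -25.465$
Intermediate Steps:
$D{\left(g,h \right)} = - \frac{g}{9}$
$Q = -24$ ($Q = \left(-3\right) 8 = -24$)
$s{\left(X \right)} = X^{2} + 7 X$
$E{\left(p \right)} = \frac{1}{2 p}$
$\left(E{\left(12 \right)} + s{\left(D{\left(2,-4 \right)} \right)}\right) + Q = \left(\frac{1}{2 \cdot 12} + \left(- \frac{1}{9}\right) 2 \left(7 - \frac{2}{9}\right)\right) - 24 = \left(\frac{1}{2} \cdot \frac{1}{12} - \frac{2 \left(7 - \frac{2}{9}\right)}{9}\right) - 24 = \left(\frac{1}{24} - \frac{122}{81}\right) - 24 = - \frac{949}{648} - 24 = - \frac{16501}{648}$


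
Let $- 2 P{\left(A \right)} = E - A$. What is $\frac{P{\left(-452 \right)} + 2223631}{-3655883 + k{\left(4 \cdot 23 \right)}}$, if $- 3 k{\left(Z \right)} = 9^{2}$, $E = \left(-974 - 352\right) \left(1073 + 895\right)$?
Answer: $- \frac{3528189}{3655910} \approx -0.96506$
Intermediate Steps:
$E = -2609568$ ($E = \left(-1326\right) 1968 = -2609568$)
$k{\left(Z \right)} = -27$ ($k{\left(Z \right)} = - \frac{9^{2}}{3} = \left(- \frac{1}{3}\right) 81 = -27$)
$P{\left(A \right)} = 1304784 + \frac{A}{2}$ ($P{\left(A \right)} = - \frac{-2609568 - A}{2} = 1304784 + \frac{A}{2}$)
$\frac{P{\left(-452 \right)} + 2223631}{-3655883 + k{\left(4 \cdot 23 \right)}} = \frac{\left(1304784 + \frac{1}{2} \left(-452\right)\right) + 2223631}{-3655883 - 27} = \frac{\left(1304784 - 226\right) + 2223631}{-3655910} = \left(1304558 + 2223631\right) \left(- \frac{1}{3655910}\right) = 3528189 \left(- \frac{1}{3655910}\right) = - \frac{3528189}{3655910}$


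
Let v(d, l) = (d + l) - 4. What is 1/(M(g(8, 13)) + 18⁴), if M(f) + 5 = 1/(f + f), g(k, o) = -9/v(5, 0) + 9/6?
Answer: 15/1574564 ≈ 9.5264e-6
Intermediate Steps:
v(d, l) = -4 + d + l
g(k, o) = -15/2 (g(k, o) = -9/(-4 + 5 + 0) + 9/6 = -9/1 + 9*(⅙) = -9*1 + 3/2 = -9 + 3/2 = -15/2)
M(f) = -5 + 1/(2*f) (M(f) = -5 + 1/(f + f) = -5 + 1/(2*f))
1/(M(g(8, 13)) + 18⁴) = 1/((-5 + 1/(2*(-15/2))) + 18⁴) = 1/((-5 + (½)*(-2/15)) + 104976) = 1/((-5 - 1/15) + 104976) = 1/(-76/15 + 104976) = 1/(1574564/15) = 15/1574564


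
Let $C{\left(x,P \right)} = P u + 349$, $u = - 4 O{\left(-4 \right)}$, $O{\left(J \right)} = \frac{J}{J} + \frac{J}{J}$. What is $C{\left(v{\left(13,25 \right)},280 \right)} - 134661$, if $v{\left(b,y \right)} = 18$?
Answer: $-136552$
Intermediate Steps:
$O{\left(J \right)} = 2$ ($O{\left(J \right)} = 1 + 1 = 2$)
$u = -8$ ($u = \left(-4\right) 2 = -8$)
$C{\left(x,P \right)} = 349 - 8 P$ ($C{\left(x,P \right)} = P \left(-8\right) + 349 = - 8 P + 349 = 349 - 8 P$)
$C{\left(v{\left(13,25 \right)},280 \right)} - 134661 = \left(349 - 2240\right) - 134661 = -1891 - 134661 = -136552$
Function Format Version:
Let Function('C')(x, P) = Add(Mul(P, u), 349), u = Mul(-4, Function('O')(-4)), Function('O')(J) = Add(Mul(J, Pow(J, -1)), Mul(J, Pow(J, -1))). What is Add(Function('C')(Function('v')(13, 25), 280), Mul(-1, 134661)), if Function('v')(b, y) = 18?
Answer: -136552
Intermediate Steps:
Function('O')(J) = 2 (Function('O')(J) = Add(1, 1) = 2)
u = -8 (u = Mul(-4, 2) = -8)
Function('C')(x, P) = Add(349, Mul(-8, P)) (Function('C')(x, P) = Add(Mul(P, -8), 349) = Add(Mul(-8, P), 349) = Add(349, Mul(-8, P)))
Add(Function('C')(Function('v')(13, 25), 280), Mul(-1, 134661)) = Add(Add(349, Mul(-8, 280)), Mul(-1, 134661)) = Add(Add(349, -2240), -134661) = Add(-1891, -134661) = -136552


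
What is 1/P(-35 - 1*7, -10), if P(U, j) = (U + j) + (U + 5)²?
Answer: 1/1317 ≈ 0.00075930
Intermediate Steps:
P(U, j) = U + j + (5 + U)² (P(U, j) = (U + j) + (5 + U)² = U + j + (5 + U)²)
1/P(-35 - 1*7, -10) = 1/((-35 - 1*7) - 10 + (5 + (-35 - 1*7))²) = 1/((-35 - 7) - 10 + (5 + (-35 - 7))²) = 1/(-42 - 10 + (5 - 42)²) = 1/(-42 - 10 + (-37)²) = 1/(-42 - 10 + 1369) = 1/1317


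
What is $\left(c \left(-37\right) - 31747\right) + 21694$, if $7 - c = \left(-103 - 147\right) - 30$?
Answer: $-20672$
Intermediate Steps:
$c = 287$ ($c = 7 - \left(\left(-103 - 147\right) - 30\right) = 7 - \left(-250 - 30\right) = 7 - -280 = 7 + 280 = 287$)
$\left(c \left(-37\right) - 31747\right) + 21694 = \left(287 \left(-37\right) - 31747\right) + 21694 = \left(-10619 - 31747\right) + 21694 = -42366 + 21694 = -20672$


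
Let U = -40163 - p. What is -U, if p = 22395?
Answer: 62558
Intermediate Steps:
U = -62558 (U = -40163 - 1*22395 = -40163 - 22395 = -62558)
-U = -1*(-62558) = 62558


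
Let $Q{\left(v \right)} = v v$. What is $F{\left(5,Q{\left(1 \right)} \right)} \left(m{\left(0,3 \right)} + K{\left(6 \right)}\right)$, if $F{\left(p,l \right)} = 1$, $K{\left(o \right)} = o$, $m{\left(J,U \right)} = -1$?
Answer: $5$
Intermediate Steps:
$Q{\left(v \right)} = v^{2}$
$F{\left(5,Q{\left(1 \right)} \right)} \left(m{\left(0,3 \right)} + K{\left(6 \right)}\right) = 1 \left(-1 + 6\right) = 1 \cdot 5 = 5$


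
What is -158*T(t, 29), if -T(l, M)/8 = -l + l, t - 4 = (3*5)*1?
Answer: 0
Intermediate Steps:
t = 19 (t = 4 + (3*5)*1 = 4 + 15*1 = 4 + 15 = 19)
T(l, M) = 0 (T(l, M) = -8*(-l + l) = -8*0 = 0)
-158*T(t, 29) = -158*0 = 0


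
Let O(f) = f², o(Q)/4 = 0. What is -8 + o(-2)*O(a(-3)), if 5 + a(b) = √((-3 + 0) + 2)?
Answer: -8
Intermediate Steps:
o(Q) = 0 (o(Q) = 4*0 = 0)
a(b) = -5 + I (a(b) = -5 + √((-3 + 0) + 2) = -5 + √(-3 + 2) = -5 + √(-1) = -5 + I)
-8 + o(-2)*O(a(-3)) = -8 + 0*(-5 + I)² = -8 + 0 = -8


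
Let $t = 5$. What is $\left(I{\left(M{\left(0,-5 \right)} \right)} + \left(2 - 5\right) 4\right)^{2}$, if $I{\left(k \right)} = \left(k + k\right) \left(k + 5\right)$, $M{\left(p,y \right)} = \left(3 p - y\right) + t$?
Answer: $82944$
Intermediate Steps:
$M{\left(p,y \right)} = 5 - y + 3 p$ ($M{\left(p,y \right)} = \left(3 p - y\right) + 5 = \left(- y + 3 p\right) + 5 = 5 - y + 3 p$)
$I{\left(k \right)} = 2 k \left(5 + k\right)$
$\left(I{\left(M{\left(0,-5 \right)} \right)} + \left(2 - 5\right) 4\right)^{2} = \left(2 \left(5 - -5 + 3 \cdot 0\right) \left(5 + \left(5 - -5 + 3 \cdot 0\right)\right) + \left(2 - 5\right) 4\right)^{2} = \left(2 \left(5 + 5 + 0\right) \left(5 + \left(5 + 5 + 0\right)\right) - 12\right)^{2} = \left(2 \cdot 10 \left(5 + 10\right) - 12\right)^{2} = \left(2 \cdot 10 \cdot 15 - 12\right)^{2} = \left(300 - 12\right)^{2} = 288^{2} = 82944$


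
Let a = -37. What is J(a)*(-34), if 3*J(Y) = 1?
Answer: -34/3 ≈ -11.333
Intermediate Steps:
J(Y) = ⅓ (J(Y) = (⅓)*1 = ⅓)
J(a)*(-34) = (⅓)*(-34) = -34/3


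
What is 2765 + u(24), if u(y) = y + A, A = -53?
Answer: 2736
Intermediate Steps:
u(y) = -53 + y (u(y) = y - 53 = -53 + y)
2765 + u(24) = 2765 + (-53 + 24) = 2765 - 29 = 2736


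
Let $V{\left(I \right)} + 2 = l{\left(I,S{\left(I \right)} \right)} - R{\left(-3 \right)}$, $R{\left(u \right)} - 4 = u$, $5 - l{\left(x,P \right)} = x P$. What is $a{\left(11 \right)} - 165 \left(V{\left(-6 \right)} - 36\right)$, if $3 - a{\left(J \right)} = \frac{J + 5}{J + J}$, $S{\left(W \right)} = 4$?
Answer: $\frac{18175}{11} \approx 1652.3$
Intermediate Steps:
$l{\left(x,P \right)} = 5 - P x$ ($l{\left(x,P \right)} = 5 - x P = 5 - P x$)
$R{\left(u \right)} = 4 + u$
$a{\left(J \right)} = 3 - \frac{5 + J}{2 J}$ ($a{\left(J \right)} = 3 - \frac{J + 5}{J + J} = 3 - \frac{5 + J}{2 J}$)
$V{\left(I \right)} = 2 - 4 I$ ($V{\left(I \right)} = -2 + \left(\left(5 - 4 I\right) - \left(4 - 3\right)\right) = -2 - \left(-4 + 4 I\right) = 2 - 4 I$)
$a{\left(11 \right)} - 165 \left(V{\left(-6 \right)} - 36\right) = \frac{5 \left(-1 + 11\right)}{2 \cdot 11} - 165 \left(\left(2 - -24\right) - 36\right) = \frac{5}{2} \cdot \frac{1}{11} \cdot 10 - 165 \left(\left(2 + 24\right) - 36\right) = \frac{25}{11} - 165 \left(26 - 36\right) = \frac{25}{11} - -1650 = \frac{25}{11} + 1650 = \frac{18175}{11}$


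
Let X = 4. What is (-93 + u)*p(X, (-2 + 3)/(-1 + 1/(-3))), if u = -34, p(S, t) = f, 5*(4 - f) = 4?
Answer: -2032/5 ≈ -406.40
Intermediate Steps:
f = 16/5 (f = 4 - 1/5*4 = 4 - 4/5 = 16/5 ≈ 3.2000)
p(S, t) = 16/5
(-93 + u)*p(X, (-2 + 3)/(-1 + 1/(-3))) = (-93 - 34)*(16/5) = -127*16/5 = -2032/5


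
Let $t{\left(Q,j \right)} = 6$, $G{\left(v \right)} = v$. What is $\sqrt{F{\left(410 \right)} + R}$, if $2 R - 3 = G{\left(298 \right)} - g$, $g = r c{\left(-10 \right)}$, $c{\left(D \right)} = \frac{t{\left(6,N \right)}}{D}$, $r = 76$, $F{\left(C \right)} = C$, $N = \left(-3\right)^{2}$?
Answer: $\frac{\sqrt{58330}}{10} \approx 24.152$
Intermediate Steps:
$N = 9$
$c{\left(D \right)} = \frac{6}{D}$
$g = - \frac{228}{5}$ ($g = 76 \frac{6}{-10} = 76 \cdot 6 \left(- \frac{1}{10}\right) = 76 \left(- \frac{3}{5}\right) = - \frac{228}{5} \approx -45.6$)
$R = \frac{1733}{10}$ ($R = \frac{3}{2} + \frac{298 - - \frac{228}{5}}{2} = \frac{3}{2} + \frac{298 + \frac{228}{5}}{2} = \frac{3}{2} + \frac{1}{2} \cdot \frac{1718}{5} = \frac{3}{2} + \frac{859}{5} = \frac{1733}{10} \approx 173.3$)
$\sqrt{F{\left(410 \right)} + R} = \sqrt{410 + \frac{1733}{10}} = \sqrt{\frac{5833}{10}} = \frac{\sqrt{58330}}{10}$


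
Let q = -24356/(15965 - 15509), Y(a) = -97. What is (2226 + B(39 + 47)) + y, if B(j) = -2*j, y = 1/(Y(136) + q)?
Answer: 35219824/17147 ≈ 2054.0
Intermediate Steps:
q = -6089/114 (q = -24356/456 = -24356*1/456 = -6089/114 ≈ -53.412)
y = -114/17147 (y = 1/(-97 - 6089/114) = 1/(-17147/114) = -114/17147 ≈ -0.0066484)
(2226 + B(39 + 47)) + y = (2226 - 2*(39 + 47)) - 114/17147 = (2226 - 2*86) - 114/17147 = (2226 - 172) - 114/17147 = 2054 - 114/17147 = 35219824/17147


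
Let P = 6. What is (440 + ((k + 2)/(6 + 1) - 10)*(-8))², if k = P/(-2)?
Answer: 13307904/49 ≈ 2.7159e+5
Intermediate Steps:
k = -3 (k = 6/(-2) = 6*(-½) = -3)
(440 + ((k + 2)/(6 + 1) - 10)*(-8))² = (440 + ((-3 + 2)/(6 + 1) - 10)*(-8))² = (440 + (-1/7 - 10)*(-8))² = (440 + (-1*⅐ - 10)*(-8))² = (440 + (-⅐ - 10)*(-8))² = (440 - 71/7*(-8))² = (440 + 568/7)² = (3648/7)² = 13307904/49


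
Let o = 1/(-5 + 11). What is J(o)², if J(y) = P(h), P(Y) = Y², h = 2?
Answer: 16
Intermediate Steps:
o = ⅙ (o = 1/6 = ⅙ ≈ 0.16667)
J(y) = 4 (J(y) = 2² = 4)
J(o)² = 4² = 16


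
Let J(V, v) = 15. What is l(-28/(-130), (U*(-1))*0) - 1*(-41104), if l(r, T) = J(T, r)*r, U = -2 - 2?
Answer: 534394/13 ≈ 41107.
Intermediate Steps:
U = -4
l(r, T) = 15*r
l(-28/(-130), (U*(-1))*0) - 1*(-41104) = 15*(-28/(-130)) - 1*(-41104) = 15*(-28*(-1/130)) + 41104 = 15*(14/65) + 41104 = 42/13 + 41104 = 534394/13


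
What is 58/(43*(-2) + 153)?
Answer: 58/67 ≈ 0.86567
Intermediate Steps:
58/(43*(-2) + 153) = 58/(-86 + 153) = 58/67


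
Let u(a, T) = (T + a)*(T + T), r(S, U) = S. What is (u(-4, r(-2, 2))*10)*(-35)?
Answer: -8400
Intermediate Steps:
u(a, T) = 2*T*(T + a) (u(a, T) = (T + a)*(2*T) = 2*T*(T + a))
(u(-4, r(-2, 2))*10)*(-35) = ((2*(-2)*(-2 - 4))*10)*(-35) = ((2*(-2)*(-6))*10)*(-35) = (24*10)*(-35) = 240*(-35) = -8400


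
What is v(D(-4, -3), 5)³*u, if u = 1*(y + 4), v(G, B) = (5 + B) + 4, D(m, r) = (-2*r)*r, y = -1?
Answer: 8232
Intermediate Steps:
D(m, r) = -2*r²
v(G, B) = 9 + B
u = 3 (u = 1*(-1 + 4) = 1*3 = 3)
v(D(-4, -3), 5)³*u = (9 + 5)³*3 = 14³*3 = 2744*3 = 8232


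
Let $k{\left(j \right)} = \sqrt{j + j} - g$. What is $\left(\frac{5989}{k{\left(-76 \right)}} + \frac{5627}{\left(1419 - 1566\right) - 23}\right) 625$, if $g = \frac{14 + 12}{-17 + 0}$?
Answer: $\frac{182929000}{11151} - \frac{1081763125 i \sqrt{38}}{22302} \approx 16405.0 - 2.9901 \cdot 10^{5} i$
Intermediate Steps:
$g = - \frac{26}{17}$ ($g = \frac{26}{-17} = 26 \left(- \frac{1}{17}\right) = - \frac{26}{17} \approx -1.5294$)
$k{\left(j \right)} = \frac{26}{17} + \sqrt{2} \sqrt{j}$ ($k{\left(j \right)} = \sqrt{j + j} - - \frac{26}{17} = \sqrt{2 j} + \frac{26}{17} = \sqrt{2} \sqrt{j} + \frac{26}{17} = \frac{26}{17} + \sqrt{2} \sqrt{j}$)
$\left(\frac{5989}{k{\left(-76 \right)}} + \frac{5627}{\left(1419 - 1566\right) - 23}\right) 625 = \left(\frac{5989}{\frac{26}{17} + \sqrt{2} \sqrt{-76}} + \frac{5627}{\left(1419 - 1566\right) - 23}\right) 625 = \left(\frac{5989}{\frac{26}{17} + \sqrt{2} \cdot 2 i \sqrt{19}} + \frac{5627}{-147 - 23}\right) 625 = \left(\frac{5989}{\frac{26}{17} + 2 i \sqrt{38}} + \frac{5627}{-170}\right) 625 = \left(\frac{5989}{\frac{26}{17} + 2 i \sqrt{38}} + 5627 \left(- \frac{1}{170}\right)\right) 625 = \left(\frac{5989}{\frac{26}{17} + 2 i \sqrt{38}} - \frac{331}{10}\right) 625 = \left(- \frac{331}{10} + \frac{5989}{\frac{26}{17} + 2 i \sqrt{38}}\right) 625 = - \frac{41375}{2} + \frac{3743125}{\frac{26}{17} + 2 i \sqrt{38}}$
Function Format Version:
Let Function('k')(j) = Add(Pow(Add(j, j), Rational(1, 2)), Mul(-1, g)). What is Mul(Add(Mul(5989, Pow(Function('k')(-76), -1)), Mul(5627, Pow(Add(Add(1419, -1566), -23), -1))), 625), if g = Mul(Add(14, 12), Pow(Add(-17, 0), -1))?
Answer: Add(Rational(182929000, 11151), Mul(Rational(-1081763125, 22302), I, Pow(38, Rational(1, 2)))) ≈ Add(16405., Mul(-2.9901e+5, I))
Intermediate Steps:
g = Rational(-26, 17) (g = Mul(26, Pow(-17, -1)) = Mul(26, Rational(-1, 17)) = Rational(-26, 17) ≈ -1.5294)
Function('k')(j) = Add(Rational(26, 17), Mul(Pow(2, Rational(1, 2)), Pow(j, Rational(1, 2)))) (Function('k')(j) = Add(Pow(Add(j, j), Rational(1, 2)), Mul(-1, Rational(-26, 17))) = Add(Pow(Mul(2, j), Rational(1, 2)), Rational(26, 17)) = Add(Mul(Pow(2, Rational(1, 2)), Pow(j, Rational(1, 2))), Rational(26, 17)) = Add(Rational(26, 17), Mul(Pow(2, Rational(1, 2)), Pow(j, Rational(1, 2)))))
Mul(Add(Mul(5989, Pow(Function('k')(-76), -1)), Mul(5627, Pow(Add(Add(1419, -1566), -23), -1))), 625) = Mul(Add(Mul(5989, Pow(Add(Rational(26, 17), Mul(Pow(2, Rational(1, 2)), Pow(-76, Rational(1, 2)))), -1)), Mul(5627, Pow(Add(Add(1419, -1566), -23), -1))), 625) = Mul(Add(Mul(5989, Pow(Add(Rational(26, 17), Mul(Pow(2, Rational(1, 2)), Mul(2, I, Pow(19, Rational(1, 2))))), -1)), Mul(5627, Pow(Add(-147, -23), -1))), 625) = Mul(Add(Mul(5989, Pow(Add(Rational(26, 17), Mul(2, I, Pow(38, Rational(1, 2)))), -1)), Mul(5627, Pow(-170, -1))), 625) = Mul(Add(Mul(5989, Pow(Add(Rational(26, 17), Mul(2, I, Pow(38, Rational(1, 2)))), -1)), Mul(5627, Rational(-1, 170))), 625) = Mul(Add(Mul(5989, Pow(Add(Rational(26, 17), Mul(2, I, Pow(38, Rational(1, 2)))), -1)), Rational(-331, 10)), 625) = Mul(Add(Rational(-331, 10), Mul(5989, Pow(Add(Rational(26, 17), Mul(2, I, Pow(38, Rational(1, 2)))), -1))), 625) = Add(Rational(-41375, 2), Mul(3743125, Pow(Add(Rational(26, 17), Mul(2, I, Pow(38, Rational(1, 2)))), -1)))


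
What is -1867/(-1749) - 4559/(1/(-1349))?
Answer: 10756511026/1749 ≈ 6.1501e+6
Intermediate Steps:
-1867/(-1749) - 4559/(1/(-1349)) = -1867*(-1/1749) - 4559/(-1/1349) = 1867/1749 - 4559*(-1349) = 1867/1749 + 6150091 = 10756511026/1749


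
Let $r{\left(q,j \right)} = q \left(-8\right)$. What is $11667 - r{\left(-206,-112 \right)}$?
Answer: $10019$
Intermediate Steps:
$r{\left(q,j \right)} = - 8 q$
$11667 - r{\left(-206,-112 \right)} = 11667 - \left(-8\right) \left(-206\right) = 11667 - 1648 = 10019$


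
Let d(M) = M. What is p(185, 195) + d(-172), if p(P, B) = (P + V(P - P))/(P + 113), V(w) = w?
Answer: -51071/298 ≈ -171.38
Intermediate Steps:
p(P, B) = P/(113 + P) (p(P, B) = (P + (P - P))/(P + 113) = (P + 0)/(113 + P) = P/(113 + P))
p(185, 195) + d(-172) = 185/(113 + 185) - 172 = 185/298 - 172 = -51071/298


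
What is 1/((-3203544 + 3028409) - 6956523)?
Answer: -1/7131658 ≈ -1.4022e-7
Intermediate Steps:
1/((-3203544 + 3028409) - 6956523) = 1/(-175135 - 6956523) = 1/(-7131658) = -1/7131658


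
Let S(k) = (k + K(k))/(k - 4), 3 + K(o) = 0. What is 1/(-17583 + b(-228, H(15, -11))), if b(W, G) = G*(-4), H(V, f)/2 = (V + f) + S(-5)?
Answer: -9/158599 ≈ -5.6747e-5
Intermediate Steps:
K(o) = -3 (K(o) = -3 + 0 = -3)
S(k) = (-3 + k)/(-4 + k) (S(k) = (k - 3)/(k - 4) = (-3 + k)/(-4 + k))
H(V, f) = 16/9 + 2*V + 2*f (H(V, f) = 2*((V + f) + (-3 - 5)/(-4 - 5)) = 2*((V + f) - 8/(-9)) = 2*((V + f) - 1/9*(-8)) = 2*((V + f) + 8/9) = 2*(8/9 + V + f) = 16/9 + 2*V + 2*f)
b(W, G) = -4*G
1/(-17583 + b(-228, H(15, -11))) = 1/(-17583 - 4*(16/9 + 2*15 + 2*(-11))) = 1/(-17583 - 4*(16/9 + 30 - 22)) = 1/(-17583 - 4*88/9) = 1/(-17583 - 352/9) = 1/(-158599/9) = -9/158599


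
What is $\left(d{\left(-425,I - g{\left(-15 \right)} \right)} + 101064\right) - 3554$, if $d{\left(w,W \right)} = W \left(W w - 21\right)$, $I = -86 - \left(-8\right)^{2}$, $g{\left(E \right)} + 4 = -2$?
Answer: $-8712266$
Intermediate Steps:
$g{\left(E \right)} = -6$ ($g{\left(E \right)} = -4 - 2 = -6$)
$I = -150$ ($I = -86 - 64 = -150$)
$d{\left(w,W \right)} = W \left(-21 + W w\right)$
$\left(d{\left(-425,I - g{\left(-15 \right)} \right)} + 101064\right) - 3554 = \left(\left(-150 - -6\right) \left(-21 + \left(-150 - -6\right) \left(-425\right)\right) + 101064\right) - 3554 = \left(\left(-150 + 6\right) \left(-21 + \left(-150 + 6\right) \left(-425\right)\right) + 101064\right) - 3554 = \left(- 144 \left(-21 - -61200\right) + 101064\right) - 3554 = \left(- 144 \left(-21 + 61200\right) + 101064\right) - 3554 = \left(\left(-144\right) 61179 + 101064\right) - 3554 = \left(-8809776 + 101064\right) - 3554 = -8708712 - 3554 = -8712266$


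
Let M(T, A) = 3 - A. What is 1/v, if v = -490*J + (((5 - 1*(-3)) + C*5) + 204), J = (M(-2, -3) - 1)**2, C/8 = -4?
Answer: -1/12198 ≈ -8.1981e-5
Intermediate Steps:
C = -32 (C = 8*(-4) = -32)
J = 25 (J = ((3 - 1*(-3)) - 1)**2 = ((3 + 3) - 1)**2 = (6 - 1)**2 = 5**2 = 25)
v = -12198 (v = -490*25 + (((5 - 1*(-3)) - 32*5) + 204) = -12250 + (((5 + 3) - 160) + 204) = -12250 + ((8 - 160) + 204) = -12250 + (-152 + 204) = -12250 + 52 = -12198)
1/v = 1/(-12198) = -1/12198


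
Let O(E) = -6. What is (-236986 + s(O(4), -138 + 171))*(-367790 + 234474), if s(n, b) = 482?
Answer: 31529767264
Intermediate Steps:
(-236986 + s(O(4), -138 + 171))*(-367790 + 234474) = (-236986 + 482)*(-367790 + 234474) = -236504*(-133316) = 31529767264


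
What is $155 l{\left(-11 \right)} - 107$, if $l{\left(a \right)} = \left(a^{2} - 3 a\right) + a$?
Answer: $22058$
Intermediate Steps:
$l{\left(a \right)} = a^{2} - 2 a$
$155 l{\left(-11 \right)} - 107 = 155 \left(- 11 \left(-2 - 11\right)\right) - 107 = 155 \left(\left(-11\right) \left(-13\right)\right) - 107 = 155 \cdot 143 - 107 = 22165 - 107 = 22058$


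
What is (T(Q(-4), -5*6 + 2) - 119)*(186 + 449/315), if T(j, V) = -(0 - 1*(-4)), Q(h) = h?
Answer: -2420599/105 ≈ -23053.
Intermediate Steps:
T(j, V) = -4 (T(j, V) = -(0 + 4) = -1*4 = -4)
(T(Q(-4), -5*6 + 2) - 119)*(186 + 449/315) = (-4 - 119)*(186 + 449/315) = -123*(186 + 449*(1/315)) = -123*(186 + 449/315) = -123*59039/315 = -2420599/105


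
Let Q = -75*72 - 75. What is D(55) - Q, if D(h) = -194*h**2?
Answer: -581375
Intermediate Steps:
Q = -5475 (Q = -5400 - 75 = -5475)
D(55) - Q = -194*55**2 - 1*(-5475) = -194*3025 + 5475 = -586850 + 5475 = -581375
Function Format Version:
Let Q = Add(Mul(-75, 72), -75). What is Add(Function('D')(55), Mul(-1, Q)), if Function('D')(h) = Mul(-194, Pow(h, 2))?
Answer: -581375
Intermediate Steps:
Q = -5475 (Q = Add(-5400, -75) = -5475)
Add(Function('D')(55), Mul(-1, Q)) = Add(Mul(-194, Pow(55, 2)), Mul(-1, -5475)) = Add(Mul(-194, 3025), 5475) = Add(-586850, 5475) = -581375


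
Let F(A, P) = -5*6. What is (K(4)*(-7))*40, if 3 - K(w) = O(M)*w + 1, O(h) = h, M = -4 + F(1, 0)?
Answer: -38640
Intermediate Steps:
F(A, P) = -30
M = -34 (M = -4 - 30 = -34)
K(w) = 2 + 34*w (K(w) = 3 - (-34*w + 1) = 3 - (1 - 34*w) = 3 + (-1 + 34*w) = 2 + 34*w)
(K(4)*(-7))*40 = ((2 + 34*4)*(-7))*40 = ((2 + 136)*(-7))*40 = (138*(-7))*40 = -966*40 = -38640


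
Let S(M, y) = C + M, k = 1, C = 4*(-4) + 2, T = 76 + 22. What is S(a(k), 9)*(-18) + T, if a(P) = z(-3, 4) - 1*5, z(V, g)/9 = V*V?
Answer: -1018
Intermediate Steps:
T = 98
z(V, g) = 9*V² (z(V, g) = 9*(V*V) = 9*V²)
C = -14 (C = -16 + 2 = -14)
a(P) = 76 (a(P) = 9*(-3)² - 1*5 = 9*9 - 5 = 81 - 5 = 76)
S(M, y) = -14 + M
S(a(k), 9)*(-18) + T = (-14 + 76)*(-18) + 98 = 62*(-18) + 98 = -1116 + 98 = -1018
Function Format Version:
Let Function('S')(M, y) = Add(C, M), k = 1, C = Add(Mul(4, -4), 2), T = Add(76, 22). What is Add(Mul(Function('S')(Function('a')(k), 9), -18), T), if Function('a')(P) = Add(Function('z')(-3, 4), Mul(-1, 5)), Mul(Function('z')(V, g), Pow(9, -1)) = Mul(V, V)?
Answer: -1018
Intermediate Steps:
T = 98
Function('z')(V, g) = Mul(9, Pow(V, 2)) (Function('z')(V, g) = Mul(9, Mul(V, V)) = Mul(9, Pow(V, 2)))
C = -14 (C = Add(-16, 2) = -14)
Function('a')(P) = 76 (Function('a')(P) = Add(Mul(9, Pow(-3, 2)), Mul(-1, 5)) = Add(Mul(9, 9), -5) = Add(81, -5) = 76)
Function('S')(M, y) = Add(-14, M)
Add(Mul(Function('S')(Function('a')(k), 9), -18), T) = Add(Mul(Add(-14, 76), -18), 98) = Add(Mul(62, -18), 98) = Add(-1116, 98) = -1018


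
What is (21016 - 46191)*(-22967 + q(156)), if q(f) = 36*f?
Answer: 436811425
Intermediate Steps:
(21016 - 46191)*(-22967 + q(156)) = (21016 - 46191)*(-22967 + 36*156) = -25175*(-22967 + 5616) = -25175*(-17351) = 436811425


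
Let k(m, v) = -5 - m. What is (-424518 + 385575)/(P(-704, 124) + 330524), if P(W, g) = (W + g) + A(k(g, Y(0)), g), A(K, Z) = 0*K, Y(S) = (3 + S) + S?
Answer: -38943/329944 ≈ -0.11803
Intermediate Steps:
Y(S) = 3 + 2*S
A(K, Z) = 0
P(W, g) = W + g (P(W, g) = (W + g) + 0 = W + g)
(-424518 + 385575)/(P(-704, 124) + 330524) = (-424518 + 385575)/((-704 + 124) + 330524) = -38943/(-580 + 330524) = -38943/329944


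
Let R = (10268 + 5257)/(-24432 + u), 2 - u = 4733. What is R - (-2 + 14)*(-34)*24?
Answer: 95182857/9721 ≈ 9791.5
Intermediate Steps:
u = -4731 (u = 2 - 1*4733 = 2 - 4733 = -4731)
R = -5175/9721 (R = (10268 + 5257)/(-24432 - 4731) = 15525/(-29163) = 15525*(-1/29163) = -5175/9721 ≈ -0.53235)
R - (-2 + 14)*(-34)*24 = -5175/9721 - (-2 + 14)*(-34)*24 = -5175/9721 - 12*(-34)*24 = -5175/9721 - (-408)*24 = -5175/9721 - 1*(-9792) = -5175/9721 + 9792 = 95182857/9721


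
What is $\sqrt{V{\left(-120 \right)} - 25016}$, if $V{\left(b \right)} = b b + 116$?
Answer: $10 i \sqrt{105} \approx 102.47 i$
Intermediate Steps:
$V{\left(b \right)} = 116 + b^{2}$ ($V{\left(b \right)} = b^{2} + 116 = 116 + b^{2}$)
$\sqrt{V{\left(-120 \right)} - 25016} = \sqrt{\left(116 + \left(-120\right)^{2}\right) - 25016} = \sqrt{\left(116 + 14400\right) - 25016} = \sqrt{14516 - 25016} = \sqrt{-10500} = 10 i \sqrt{105}$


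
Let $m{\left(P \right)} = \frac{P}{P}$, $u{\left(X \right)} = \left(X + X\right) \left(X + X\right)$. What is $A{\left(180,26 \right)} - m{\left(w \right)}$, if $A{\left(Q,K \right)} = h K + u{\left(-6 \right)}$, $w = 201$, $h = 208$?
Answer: $5551$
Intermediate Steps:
$u{\left(X \right)} = 4 X^{2}$ ($u{\left(X \right)} = 2 X 2 X = 4 X^{2}$)
$m{\left(P \right)} = 1$
$A{\left(Q,K \right)} = 144 + 208 K$ ($A{\left(Q,K \right)} = 208 K + 4 \left(-6\right)^{2} = 208 K + 4 \cdot 36 = 208 K + 144 = 144 + 208 K$)
$A{\left(180,26 \right)} - m{\left(w \right)} = \left(144 + 208 \cdot 26\right) - 1 = \left(144 + 5408\right) - 1 = 5552 - 1 = 5551$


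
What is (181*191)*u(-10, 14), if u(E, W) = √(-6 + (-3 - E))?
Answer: 34571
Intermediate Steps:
u(E, W) = √(-9 - E)
(181*191)*u(-10, 14) = (181*191)*√(-9 - 1*(-10)) = 34571*√(-9 + 10) = 34571*√1 = 34571*1 = 34571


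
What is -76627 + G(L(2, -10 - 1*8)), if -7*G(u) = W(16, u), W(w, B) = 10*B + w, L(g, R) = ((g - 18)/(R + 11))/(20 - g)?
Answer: -33793595/441 ≈ -76630.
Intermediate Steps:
L(g, R) = (-18 + g)/((11 + R)*(20 - g)) (L(g, R) = ((-18 + g)/(11 + R))/(20 - g) = (-18 + g)/((11 + R)*(20 - g)))
W(w, B) = w + 10*B
G(u) = -16/7 - 10*u/7 (G(u) = -(16 + 10*u)/7 = -16/7 - 10*u/7)
-76627 + G(L(2, -10 - 1*8)) = -76627 + (-16/7 - 10*(18 - 1*2)/(7*(-220 - 20*(-10 - 1*8) + 11*2 + (-10 - 1*8)*2))) = -76627 + (-16/7 - 10*(18 - 2)/(7*(-220 - 20*(-10 - 8) + 22 + (-10 - 8)*2))) = -76627 + (-16/7 - 10*16/(7*(-220 - 20*(-18) + 22 - 18*2))) = -76627 + (-16/7 - 10*16/(7*(-220 + 360 + 22 - 36))) = -76627 + (-16/7 - 10*16/(7*126)) = -76627 + (-16/7 - 5*16/441) = -76627 + (-16/7 - 10/7*8/63) = -76627 + (-16/7 - 80/441) = -76627 - 1088/441 = -33793595/441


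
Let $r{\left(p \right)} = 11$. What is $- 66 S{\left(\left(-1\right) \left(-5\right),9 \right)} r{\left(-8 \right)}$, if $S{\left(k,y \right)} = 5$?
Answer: $-3630$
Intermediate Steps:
$- 66 S{\left(\left(-1\right) \left(-5\right),9 \right)} r{\left(-8 \right)} = \left(-66\right) 5 \cdot 11 = \left(-330\right) 11 = -3630$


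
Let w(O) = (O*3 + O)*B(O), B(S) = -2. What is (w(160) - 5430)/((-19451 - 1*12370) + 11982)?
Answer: 6710/19839 ≈ 0.33822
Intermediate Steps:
w(O) = -8*O (w(O) = (O*3 + O)*(-2) = (3*O + O)*(-2) = (4*O)*(-2) = -8*O)
(w(160) - 5430)/((-19451 - 1*12370) + 11982) = (-8*160 - 5430)/((-19451 - 1*12370) + 11982) = (-1280 - 5430)/((-19451 - 12370) + 11982) = -6710/(-31821 + 11982) = -6710/(-19839) = -6710*(-1/19839) = 6710/19839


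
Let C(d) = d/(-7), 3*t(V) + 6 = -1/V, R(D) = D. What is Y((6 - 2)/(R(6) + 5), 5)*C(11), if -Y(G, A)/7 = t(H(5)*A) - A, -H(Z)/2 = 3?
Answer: -6919/90 ≈ -76.878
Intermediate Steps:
H(Z) = -6 (H(Z) = -2*3 = -6)
t(V) = -2 - 1/(3*V) (t(V) = -2 + (-1/V)/3 = -2 - 1/(3*V))
Y(G, A) = 14 + 7*A - 7/(18*A) (Y(G, A) = -7*((-2 - (-1/(6*A))/3) - A) = -7*((-2 - (-1)/(18*A)) - A) = -7*((-2 + 1/(18*A)) - A) = -7*(-2 - A + 1/(18*A)) = 14 + 7*A - 7/(18*A))
C(d) = -d/7 (C(d) = d*(-1/7) = -d/7)
Y((6 - 2)/(R(6) + 5), 5)*C(11) = (14 + 7*5 - 7/18/5)*(-1/7*11) = (14 + 35 - 7/18*1/5)*(-11/7) = (14 + 35 - 7/90)*(-11/7) = (4403/90)*(-11/7) = -6919/90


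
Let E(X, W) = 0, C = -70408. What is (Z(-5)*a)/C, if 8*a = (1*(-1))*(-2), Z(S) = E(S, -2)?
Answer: 0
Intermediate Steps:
Z(S) = 0
a = 1/4 (a = ((1*(-1))*(-2))/8 = (-1*(-2))/8 = (1/8)*2 = 1/4 ≈ 0.25000)
(Z(-5)*a)/C = (0*(1/4))/(-70408) = 0*(-1/70408) = 0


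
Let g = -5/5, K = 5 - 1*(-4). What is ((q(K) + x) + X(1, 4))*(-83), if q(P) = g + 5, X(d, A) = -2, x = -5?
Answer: 249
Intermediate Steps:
K = 9 (K = 5 + 4 = 9)
g = -1 (g = -5*1/5 = -1)
q(P) = 4 (q(P) = -1 + 5 = 4)
((q(K) + x) + X(1, 4))*(-83) = ((4 - 5) - 2)*(-83) = (-1 - 2)*(-83) = -3*(-83) = 249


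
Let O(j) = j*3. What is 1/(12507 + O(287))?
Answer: 1/13368 ≈ 7.4805e-5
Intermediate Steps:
O(j) = 3*j
1/(12507 + O(287)) = 1/(12507 + 3*287) = 1/(12507 + 861) = 1/13368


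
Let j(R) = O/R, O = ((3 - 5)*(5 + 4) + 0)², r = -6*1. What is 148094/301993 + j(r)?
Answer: -16159528/301993 ≈ -53.510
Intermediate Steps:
r = -6
O = 324 (O = (-2*9 + 0)² = (-18 + 0)² = (-18)² = 324)
j(R) = 324/R
148094/301993 + j(r) = 148094/301993 + 324/(-6) = 148094*(1/301993) + 324*(-⅙) = 148094/301993 - 54 = -16159528/301993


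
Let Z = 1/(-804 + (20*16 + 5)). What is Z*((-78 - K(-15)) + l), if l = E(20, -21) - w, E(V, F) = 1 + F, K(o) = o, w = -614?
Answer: -531/479 ≈ -1.1086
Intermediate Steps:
l = 594 (l = (1 - 21) - 1*(-614) = -20 + 614 = 594)
Z = -1/479 (Z = 1/(-804 + (320 + 5)) = 1/(-804 + 325) = 1/(-479) = -1/479 ≈ -0.0020877)
Z*((-78 - K(-15)) + l) = -((-78 - 1*(-15)) + 594)/479 = -((-78 + 15) + 594)/479 = -(-63 + 594)/479 = -1/479*531 = -531/479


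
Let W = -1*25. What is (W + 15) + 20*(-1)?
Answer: -30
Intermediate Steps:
W = -25
(W + 15) + 20*(-1) = (-25 + 15) + 20*(-1) = -10 - 20 = -30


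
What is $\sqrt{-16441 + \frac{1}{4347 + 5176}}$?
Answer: $\frac{7 i \sqrt{30428441934}}{9523} \approx 128.22 i$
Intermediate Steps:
$\sqrt{-16441 + \frac{1}{4347 + 5176}} = \sqrt{-16441 + \frac{1}{9523}} = \sqrt{- \frac{156567642}{9523}} = \frac{7 i \sqrt{30428441934}}{9523}$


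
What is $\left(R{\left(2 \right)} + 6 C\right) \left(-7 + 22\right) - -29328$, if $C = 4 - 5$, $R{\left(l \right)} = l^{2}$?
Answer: $29298$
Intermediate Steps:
$C = -1$ ($C = 4 - 5 = -1$)
$\left(R{\left(2 \right)} + 6 C\right) \left(-7 + 22\right) - -29328 = \left(2^{2} + 6 \left(-1\right)\right) \left(-7 + 22\right) - -29328 = \left(4 - 6\right) 15 + 29328 = \left(-2\right) 15 + 29328 = -30 + 29328 = 29298$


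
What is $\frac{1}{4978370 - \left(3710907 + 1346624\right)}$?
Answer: $- \frac{1}{79161} \approx -1.2632 \cdot 10^{-5}$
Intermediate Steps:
$\frac{1}{4978370 - \left(3710907 + 1346624\right)} = \frac{1}{4978370 - 5057531} = \frac{1}{-79161} = - \frac{1}{79161}$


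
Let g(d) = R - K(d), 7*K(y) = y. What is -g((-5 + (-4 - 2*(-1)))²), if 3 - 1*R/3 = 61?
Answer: 181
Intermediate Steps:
K(y) = y/7
R = -174 (R = 9 - 3*61 = 9 - 183 = -174)
g(d) = -174 - d/7
-g((-5 + (-4 - 2*(-1)))²) = -(-174 - (-5 + (-4 - 2*(-1)))²/7) = -(-174 - (-5 + (-4 + 2))²/7) = -(-174 - (-5 - 2)²/7) = -(-174 - ⅐*(-7)²) = -(-174 - ⅐*49) = -(-174 - 7) = -1*(-181) = 181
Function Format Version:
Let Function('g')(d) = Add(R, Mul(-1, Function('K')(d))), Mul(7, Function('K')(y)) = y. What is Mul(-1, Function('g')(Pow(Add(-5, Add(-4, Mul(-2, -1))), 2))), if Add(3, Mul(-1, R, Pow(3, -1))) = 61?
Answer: 181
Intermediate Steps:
Function('K')(y) = Mul(Rational(1, 7), y)
R = -174 (R = Add(9, Mul(-3, 61)) = Add(9, -183) = -174)
Function('g')(d) = Add(-174, Mul(Rational(-1, 7), d)) (Function('g')(d) = Add(-174, Mul(-1, Mul(Rational(1, 7), d))) = Add(-174, Mul(Rational(-1, 7), d)))
Mul(-1, Function('g')(Pow(Add(-5, Add(-4, Mul(-2, -1))), 2))) = Mul(-1, Add(-174, Mul(Rational(-1, 7), Pow(Add(-5, Add(-4, Mul(-2, -1))), 2)))) = Mul(-1, Add(-174, Mul(Rational(-1, 7), Pow(Add(-5, Add(-4, 2)), 2)))) = Mul(-1, Add(-174, Mul(Rational(-1, 7), Pow(Add(-5, -2), 2)))) = Mul(-1, Add(-174, Mul(Rational(-1, 7), Pow(-7, 2)))) = Mul(-1, Add(-174, Mul(Rational(-1, 7), 49))) = Mul(-1, Add(-174, -7)) = Mul(-1, -181) = 181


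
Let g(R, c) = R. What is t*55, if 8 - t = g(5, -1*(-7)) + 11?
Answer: -440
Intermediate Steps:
t = -8 (t = 8 - (5 + 11) = 8 - 1*16 = 8 - 16 = -8)
t*55 = -8*55 = -440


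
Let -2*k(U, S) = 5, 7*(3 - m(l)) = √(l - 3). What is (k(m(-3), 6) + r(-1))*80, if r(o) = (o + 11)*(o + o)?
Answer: -1800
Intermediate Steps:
m(l) = 3 - √(-3 + l)/7 (m(l) = 3 - √(l - 3)/7 = 3 - √(-3 + l)/7)
k(U, S) = -5/2 (k(U, S) = -½*5 = -5/2)
r(o) = 2*o*(11 + o) (r(o) = (11 + o)*(2*o) = 2*o*(11 + o))
(k(m(-3), 6) + r(-1))*80 = (-5/2 + 2*(-1)*(11 - 1))*80 = (-5/2 + 2*(-1)*10)*80 = (-5/2 - 20)*80 = -45/2*80 = -1800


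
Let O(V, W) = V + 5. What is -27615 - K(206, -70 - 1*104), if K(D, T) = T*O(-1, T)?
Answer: -26919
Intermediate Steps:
O(V, W) = 5 + V
K(D, T) = 4*T (K(D, T) = T*(5 - 1) = T*4 = 4*T)
-27615 - K(206, -70 - 1*104) = -27615 - 4*(-70 - 1*104) = -27615 - 4*(-70 - 104) = -27615 - 4*(-174) = -27615 - 1*(-696) = -27615 + 696 = -26919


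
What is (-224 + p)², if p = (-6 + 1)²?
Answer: 39601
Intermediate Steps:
p = 25 (p = (-5)² = 25)
(-224 + p)² = (-224 + 25)² = (-199)² = 39601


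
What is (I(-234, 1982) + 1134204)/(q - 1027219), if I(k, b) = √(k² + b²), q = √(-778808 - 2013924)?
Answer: -388358632892/351727222231 - 2054438*√995770/1055181666693 - 756136*I*√698183/351727222231 - 4*I*√695229685910/1055181666693 ≈ -1.1061 - 0.0017995*I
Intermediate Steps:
q = 2*I*√698183 (q = √(-2792732) = 2*I*√698183 ≈ 1671.1*I)
I(k, b) = √(b² + k²)
(I(-234, 1982) + 1134204)/(q - 1027219) = (√(1982² + (-234)²) + 1134204)/(2*I*√698183 - 1027219) = (√(3928324 + 54756) + 1134204)/(-1027219 + 2*I*√698183) = (√3983080 + 1134204)/(-1027219 + 2*I*√698183) = (2*√995770 + 1134204)/(-1027219 + 2*I*√698183) = (1134204 + 2*√995770)/(-1027219 + 2*I*√698183)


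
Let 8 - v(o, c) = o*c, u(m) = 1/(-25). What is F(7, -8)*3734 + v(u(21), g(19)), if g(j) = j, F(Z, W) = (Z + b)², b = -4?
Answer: 840369/25 ≈ 33615.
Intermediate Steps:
F(Z, W) = (-4 + Z)² (F(Z, W) = (Z - 4)² = (-4 + Z)²)
u(m) = -1/25
v(o, c) = 8 - c*o (v(o, c) = 8 - o*c = 8 - c*o)
F(7, -8)*3734 + v(u(21), g(19)) = (-4 + 7)²*3734 + (8 - 1*19*(-1/25)) = 3²*3734 + (8 + 19/25) = 9*3734 + 219/25 = 33606 + 219/25 = 840369/25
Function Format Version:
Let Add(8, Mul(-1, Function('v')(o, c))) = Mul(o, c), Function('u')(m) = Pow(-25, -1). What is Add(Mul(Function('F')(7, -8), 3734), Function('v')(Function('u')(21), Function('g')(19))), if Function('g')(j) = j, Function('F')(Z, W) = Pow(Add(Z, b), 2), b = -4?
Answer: Rational(840369, 25) ≈ 33615.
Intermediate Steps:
Function('F')(Z, W) = Pow(Add(-4, Z), 2) (Function('F')(Z, W) = Pow(Add(Z, -4), 2) = Pow(Add(-4, Z), 2))
Function('u')(m) = Rational(-1, 25)
Function('v')(o, c) = Add(8, Mul(-1, c, o)) (Function('v')(o, c) = Add(8, Mul(-1, Mul(o, c))) = Add(8, Mul(-1, Mul(c, o))) = Add(8, Mul(-1, c, o)))
Add(Mul(Function('F')(7, -8), 3734), Function('v')(Function('u')(21), Function('g')(19))) = Add(Mul(Pow(Add(-4, 7), 2), 3734), Add(8, Mul(-1, 19, Rational(-1, 25)))) = Add(Mul(Pow(3, 2), 3734), Add(8, Rational(19, 25))) = Add(Mul(9, 3734), Rational(219, 25)) = Add(33606, Rational(219, 25)) = Rational(840369, 25)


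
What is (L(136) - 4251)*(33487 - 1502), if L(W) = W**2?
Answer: 455626325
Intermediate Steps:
(L(136) - 4251)*(33487 - 1502) = (136**2 - 4251)*(33487 - 1502) = (18496 - 4251)*31985 = 14245*31985 = 455626325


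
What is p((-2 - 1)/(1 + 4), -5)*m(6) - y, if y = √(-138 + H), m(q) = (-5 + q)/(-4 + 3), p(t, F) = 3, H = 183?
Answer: -3 - 3*√5 ≈ -9.7082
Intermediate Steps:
m(q) = 5 - q (m(q) = (-5 + q)/(-1) = (-5 + q)*(-1) = 5 - q)
y = 3*√5 (y = √(-138 + 183) = √45 = 3*√5 ≈ 6.7082)
p((-2 - 1)/(1 + 4), -5)*m(6) - y = 3*(5 - 1*6) - 3*√5 = 3*(5 - 6) - 3*√5 = 3*(-1) - 3*√5 = -3 - 3*√5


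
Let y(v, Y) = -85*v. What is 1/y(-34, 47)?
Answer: 1/2890 ≈ 0.00034602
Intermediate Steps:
1/y(-34, 47) = 1/(-85*(-34)) = 1/2890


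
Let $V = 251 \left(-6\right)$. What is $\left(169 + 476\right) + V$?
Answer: $-861$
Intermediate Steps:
$V = -1506$
$\left(169 + 476\right) + V = \left(169 + 476\right) - 1506 = 645 - 1506 = -861$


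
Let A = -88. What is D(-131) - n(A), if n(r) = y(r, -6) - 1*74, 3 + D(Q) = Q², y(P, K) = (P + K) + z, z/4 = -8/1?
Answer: 17358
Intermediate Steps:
z = -32 (z = 4*(-8/1) = 4*(-8*1) = 4*(-8) = -32)
y(P, K) = -32 + K + P (y(P, K) = (P + K) - 32 = (K + P) - 32 = -32 + K + P)
D(Q) = -3 + Q²
n(r) = -112 + r (n(r) = (-32 - 6 + r) - 1*74 = (-38 + r) - 74 = -112 + r)
D(-131) - n(A) = (-3 + (-131)²) - (-112 - 88) = (-3 + 17161) - 1*(-200) = 17158 + 200 = 17358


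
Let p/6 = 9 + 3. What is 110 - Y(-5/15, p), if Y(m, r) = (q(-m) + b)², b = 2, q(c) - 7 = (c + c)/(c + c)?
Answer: 10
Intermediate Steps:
q(c) = 8 (q(c) = 7 + (c + c)/(c + c) = 7 + (2*c)/((2*c)) = 7 + (2*c)*(1/(2*c)) = 7 + 1 = 8)
p = 72 (p = 6*(9 + 3) = 6*12 = 72)
Y(m, r) = 100 (Y(m, r) = (8 + 2)² = 10² = 100)
110 - Y(-5/15, p) = 110 - 1*100 = 110 - 100 = 10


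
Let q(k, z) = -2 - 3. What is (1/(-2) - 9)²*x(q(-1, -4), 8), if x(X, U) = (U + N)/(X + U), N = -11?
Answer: -361/4 ≈ -90.250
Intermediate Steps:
q(k, z) = -5
x(X, U) = (-11 + U)/(U + X) (x(X, U) = (U - 11)/(X + U) = (-11 + U)/(U + X))
(1/(-2) - 9)²*x(q(-1, -4), 8) = (1/(-2) - 9)²*((-11 + 8)/(8 - 5)) = (-½ - 9)²*(-3/3) = (-19/2)²*((⅓)*(-3)) = (361/4)*(-1) = -361/4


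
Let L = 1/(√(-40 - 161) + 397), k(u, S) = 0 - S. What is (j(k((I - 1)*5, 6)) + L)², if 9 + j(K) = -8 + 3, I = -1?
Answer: (2208943 + I*√201)²/24903996100 ≈ 195.93 + 0.002515*I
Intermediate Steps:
k(u, S) = -S
L = 1/(397 + I*√201) (L = 1/(√(-201) + 397) = 1/(I*√201 + 397) = 1/(397 + I*√201) ≈ 0.0025157 - 8.9839e-5*I)
j(K) = -14 (j(K) = -9 + (-8 + 3) = -9 - 5 = -14)
(j(k((I - 1)*5, 6)) + L)² = (-14 + (397/157810 - I*√201/157810))² = (-2208943/157810 - I*√201/157810)²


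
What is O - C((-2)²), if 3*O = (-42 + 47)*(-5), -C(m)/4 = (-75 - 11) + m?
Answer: -1009/3 ≈ -336.33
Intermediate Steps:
C(m) = 344 - 4*m (C(m) = -4*((-75 - 11) + m) = -4*(-86 + m) = 344 - 4*m)
O = -25/3 (O = ((-42 + 47)*(-5))/3 = (5*(-5))/3 = (⅓)*(-25) = -25/3 ≈ -8.3333)
O - C((-2)²) = -25/3 - (344 - 4*(-2)²) = -25/3 - (344 - 4*4) = -25/3 - (344 - 16) = -25/3 - 1*328 = -25/3 - 328 = -1009/3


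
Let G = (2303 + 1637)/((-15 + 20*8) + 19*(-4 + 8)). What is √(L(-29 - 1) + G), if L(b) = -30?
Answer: I*√594490/221 ≈ 3.4888*I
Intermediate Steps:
G = 3940/221 (G = 3940/((-15 + 160) + 19*4) = 3940/(145 + 76) = 3940/221 ≈ 17.828)
√(L(-29 - 1) + G) = √(-30 + 3940/221) = √(-2690/221) = I*√594490/221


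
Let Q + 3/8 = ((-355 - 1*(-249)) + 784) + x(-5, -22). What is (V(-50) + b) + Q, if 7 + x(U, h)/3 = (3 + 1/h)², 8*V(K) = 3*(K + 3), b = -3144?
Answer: -1199745/484 ≈ -2478.8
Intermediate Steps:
V(K) = 9/8 + 3*K/8 (V(K) = (3*(K + 3))/8 = (3*(3 + K))/8 = (9 + 3*K)/8 = 9/8 + 3*K/8)
x(U, h) = -21 + 3*(3 + 1/h)²
Q = 660963/968 (Q = -3/8 + (((-355 - 1*(-249)) + 784) + (6 + 3/(-22)² + 18/(-22))) = -3/8 + (((-355 + 249) + 784) + (6 + 3*(1/484) + 18*(-1/22))) = -3/8 + ((-106 + 784) + (6 + 3/484 - 9/11)) = -3/8 + (678 + 2511/484) = -3/8 + 330663/484 = 660963/968 ≈ 682.81)
(V(-50) + b) + Q = ((9/8 + (3/8)*(-50)) - 3144) + 660963/968 = ((9/8 - 75/4) - 3144) + 660963/968 = (-141/8 - 3144) + 660963/968 = -25293/8 + 660963/968 = -1199745/484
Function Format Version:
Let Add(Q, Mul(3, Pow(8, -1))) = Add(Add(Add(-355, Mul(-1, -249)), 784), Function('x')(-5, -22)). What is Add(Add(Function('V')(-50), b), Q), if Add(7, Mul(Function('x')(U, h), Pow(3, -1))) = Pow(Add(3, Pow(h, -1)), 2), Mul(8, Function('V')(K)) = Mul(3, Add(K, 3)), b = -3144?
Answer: Rational(-1199745, 484) ≈ -2478.8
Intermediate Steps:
Function('V')(K) = Add(Rational(9, 8), Mul(Rational(3, 8), K)) (Function('V')(K) = Mul(Rational(1, 8), Mul(3, Add(K, 3))) = Mul(Rational(1, 8), Mul(3, Add(3, K))) = Mul(Rational(1, 8), Add(9, Mul(3, K))) = Add(Rational(9, 8), Mul(Rational(3, 8), K)))
Function('x')(U, h) = Add(-21, Mul(3, Pow(Add(3, Pow(h, -1)), 2)))
Q = Rational(660963, 968) (Q = Add(Rational(-3, 8), Add(Add(Add(-355, Mul(-1, -249)), 784), Add(6, Mul(3, Pow(-22, -2)), Mul(18, Pow(-22, -1))))) = Add(Rational(-3, 8), Add(Add(Add(-355, 249), 784), Add(6, Mul(3, Rational(1, 484)), Mul(18, Rational(-1, 22))))) = Add(Rational(-3, 8), Add(Add(-106, 784), Add(6, Rational(3, 484), Rational(-9, 11)))) = Add(Rational(-3, 8), Add(678, Rational(2511, 484))) = Add(Rational(-3, 8), Rational(330663, 484)) = Rational(660963, 968) ≈ 682.81)
Add(Add(Function('V')(-50), b), Q) = Add(Add(Add(Rational(9, 8), Mul(Rational(3, 8), -50)), -3144), Rational(660963, 968)) = Add(Add(Add(Rational(9, 8), Rational(-75, 4)), -3144), Rational(660963, 968)) = Add(Add(Rational(-141, 8), -3144), Rational(660963, 968)) = Add(Rational(-25293, 8), Rational(660963, 968)) = Rational(-1199745, 484)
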